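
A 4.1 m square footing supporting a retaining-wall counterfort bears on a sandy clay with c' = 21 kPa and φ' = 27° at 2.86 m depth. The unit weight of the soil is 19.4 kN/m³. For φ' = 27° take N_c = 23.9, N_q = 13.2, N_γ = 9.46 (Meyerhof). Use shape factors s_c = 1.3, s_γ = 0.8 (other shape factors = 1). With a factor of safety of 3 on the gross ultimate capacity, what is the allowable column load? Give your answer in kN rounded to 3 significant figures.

P_all ≈ 9450 kN

Overburden at base level: q = 19.4 × 2.86 = 55.484 kPa.
Cohesion term c·N_c·s_c = 21 × 23.9 × 1.3 = 652.47 kPa; surcharge term q·N_q = 55.484 × 13.2 = 732.39 kPa; self-weight term 0.5·γ·B·N_γ·s_γ = 0.5 × 19.4 × 4.1 × 9.46 × 0.8 = 300.98 kPa.
q_ult = 652.47 + 732.39 + 300.98 = 1685.8 kPa.
Gross allowable pressure q_all = 1685.8 / 3 = 561.95 kPa.
Footing area = 16.81 m², so allowable column load = 561.95 × 16.81 = 9446.3 kN.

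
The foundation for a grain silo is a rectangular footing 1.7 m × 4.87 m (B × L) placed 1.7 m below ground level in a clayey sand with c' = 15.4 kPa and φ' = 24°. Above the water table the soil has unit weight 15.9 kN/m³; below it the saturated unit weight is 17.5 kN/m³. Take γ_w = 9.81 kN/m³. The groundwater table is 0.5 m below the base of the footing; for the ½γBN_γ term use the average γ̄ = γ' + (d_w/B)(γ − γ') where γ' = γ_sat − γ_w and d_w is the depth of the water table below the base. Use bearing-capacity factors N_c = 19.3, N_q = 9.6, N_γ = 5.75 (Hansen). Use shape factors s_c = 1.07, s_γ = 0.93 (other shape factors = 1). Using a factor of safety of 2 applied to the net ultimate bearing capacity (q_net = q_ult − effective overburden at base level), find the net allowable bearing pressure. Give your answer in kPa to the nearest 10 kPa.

q_all(net) ≈ 300 kPa

Overburden at base level: q = 15.9 × 1.7 = 27.03 kPa.
The water table is 0.5 m below the base (< B = 1.7 m), so the ½γBN_γ term uses γ̄ = γ' + (d_w/B)(γ − γ') = 7.69 + (0.5/1.7)(15.9 − 7.69) = 10.105 kN/m³.
Cohesion term c·N_c·s_c = 15.4 × 19.3 × 1.07 = 318.03 kPa; surcharge term q·N_q = 27.03 × 9.6 = 259.49 kPa; self-weight term 0.5·γ·B·N_γ·s_γ = 0.5 × 10.105 × 1.7 × 5.75 × 0.93 = 45.93 kPa.
q_ult = 318.03 + 259.49 + 45.93 = 623.44 kPa.
Net ultimate: q_net = 623.44 − 27.03 = 596.41 kPa.
q_all(net) = 596.41 / 2 = 298.21 kPa.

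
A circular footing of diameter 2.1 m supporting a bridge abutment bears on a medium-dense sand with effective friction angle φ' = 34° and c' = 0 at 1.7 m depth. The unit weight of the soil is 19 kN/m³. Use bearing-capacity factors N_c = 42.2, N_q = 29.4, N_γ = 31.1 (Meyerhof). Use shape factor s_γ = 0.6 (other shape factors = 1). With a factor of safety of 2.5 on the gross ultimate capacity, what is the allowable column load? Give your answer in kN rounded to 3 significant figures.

P_all ≈ 1830 kN

Overburden at base level: q = 19 × 1.7 = 32.3 kPa.
Surcharge term q·N_q = 32.3 × 29.4 = 949.62 kPa; self-weight term 0.5·γ·B·N_γ·s_γ = 0.5 × 19 × 2.1 × 31.1 × 0.6 = 372.27 kPa.
q_ult = 949.62 + 372.27 = 1321.9 kPa.
Gross allowable pressure q_all = 1321.9 / 2.5 = 528.75 kPa.
Footing area = 3.4636 m², so allowable column load = 528.75 × 3.4636 = 1831.4 kN.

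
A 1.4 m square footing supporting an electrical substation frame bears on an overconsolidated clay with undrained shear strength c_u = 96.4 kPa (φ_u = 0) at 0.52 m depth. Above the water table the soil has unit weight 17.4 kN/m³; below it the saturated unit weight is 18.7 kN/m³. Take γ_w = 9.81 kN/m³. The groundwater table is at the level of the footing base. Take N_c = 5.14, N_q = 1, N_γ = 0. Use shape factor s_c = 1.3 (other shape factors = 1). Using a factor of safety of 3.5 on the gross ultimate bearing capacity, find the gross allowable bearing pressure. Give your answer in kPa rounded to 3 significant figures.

q_all ≈ 187 kPa

Overburden at base level: q = 17.4 × 0.52 = 9.048 kPa.
Cohesion term c·N_c·s_c = 96.4 × 5.14 × 1.3 = 644.14 kPa; surcharge term q·N_q = 9.048 × 1 = 9.048 kPa.
q_ult = 644.14 + 9.048 = 653.19 kPa.
q_all = 653.19 / 3.5 = 186.63 kPa.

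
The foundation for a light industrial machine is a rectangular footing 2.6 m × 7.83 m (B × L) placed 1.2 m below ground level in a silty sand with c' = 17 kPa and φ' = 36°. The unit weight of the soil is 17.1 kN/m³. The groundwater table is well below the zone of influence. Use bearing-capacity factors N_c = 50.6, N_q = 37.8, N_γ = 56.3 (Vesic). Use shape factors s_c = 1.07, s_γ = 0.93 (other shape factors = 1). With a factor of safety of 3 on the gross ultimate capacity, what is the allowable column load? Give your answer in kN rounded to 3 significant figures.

Overburden at base level: q = 17.1 × 1.2 = 20.52 kPa.
Cohesion term c·N_c·s_c = 17 × 50.6 × 1.07 = 920.41 kPa; surcharge term q·N_q = 20.52 × 37.8 = 775.66 kPa; self-weight term 0.5·γ·B·N_γ·s_γ = 0.5 × 17.1 × 2.6 × 56.3 × 0.93 = 1163.9 kPa.
q_ult = 920.41 + 775.66 + 1163.9 = 2860 kPa.
Gross allowable pressure q_all = 2860 / 3 = 953.34 kPa.
Footing area = 20.358 m², so allowable column load = 953.34 × 20.358 = 19408 kN.

P_all ≈ 19400 kN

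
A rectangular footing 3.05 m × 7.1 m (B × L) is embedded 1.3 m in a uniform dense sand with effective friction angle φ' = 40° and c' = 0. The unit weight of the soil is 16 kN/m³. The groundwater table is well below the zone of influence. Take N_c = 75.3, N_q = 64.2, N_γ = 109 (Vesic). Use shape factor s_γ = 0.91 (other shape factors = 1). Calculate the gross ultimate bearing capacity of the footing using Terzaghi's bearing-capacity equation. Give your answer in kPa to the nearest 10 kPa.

Effective surcharge at the founding depth q = γ·D_f = 16 × 1.3 = 20.8 kPa.
q_ult = q·N_q + 0.5·γ·B·N_γ·s_γ
     = 20.8 × 64.2 + 0.5 × 16 × 3.05 × 109 × 0.91
     = 1335.4 + 2420.2 = 3755.6 kPa.

q_ult ≈ 3760 kPa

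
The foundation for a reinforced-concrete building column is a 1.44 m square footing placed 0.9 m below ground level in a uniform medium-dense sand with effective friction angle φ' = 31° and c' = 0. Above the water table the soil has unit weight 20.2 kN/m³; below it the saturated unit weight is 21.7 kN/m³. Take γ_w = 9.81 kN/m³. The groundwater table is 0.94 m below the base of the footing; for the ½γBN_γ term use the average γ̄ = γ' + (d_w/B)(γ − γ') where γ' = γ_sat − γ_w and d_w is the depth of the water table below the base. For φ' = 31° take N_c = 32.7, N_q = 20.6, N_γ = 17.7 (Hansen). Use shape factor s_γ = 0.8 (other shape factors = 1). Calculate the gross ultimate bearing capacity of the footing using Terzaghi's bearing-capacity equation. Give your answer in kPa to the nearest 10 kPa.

Overburden at base level: q = 20.2 × 0.9 = 18.18 kPa.
The water table is 0.94 m below the base (< B = 1.44 m), so the ½γBN_γ term uses γ̄ = γ' + (d_w/B)(γ − γ') = 11.89 + (0.94/1.44)(20.2 − 11.89) = 17.315 kN/m³.
Surcharge term q·N_q = 18.18 × 20.6 = 374.51 kPa; self-weight term 0.5·γ·B·N_γ·s_γ = 0.5 × 17.315 × 1.44 × 17.7 × 0.8 = 176.53 kPa.
q_ult = 374.51 + 176.53 = 551.03 kPa.

q_ult ≈ 550 kPa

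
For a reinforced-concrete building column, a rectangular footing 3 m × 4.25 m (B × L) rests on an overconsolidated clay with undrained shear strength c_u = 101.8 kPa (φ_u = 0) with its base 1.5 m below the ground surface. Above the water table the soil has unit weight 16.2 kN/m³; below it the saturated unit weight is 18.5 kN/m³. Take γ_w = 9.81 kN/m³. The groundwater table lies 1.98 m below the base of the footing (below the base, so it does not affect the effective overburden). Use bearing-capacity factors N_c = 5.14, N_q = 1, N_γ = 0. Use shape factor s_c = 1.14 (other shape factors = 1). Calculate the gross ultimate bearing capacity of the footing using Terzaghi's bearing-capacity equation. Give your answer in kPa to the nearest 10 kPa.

Overburden at base level: q = 16.2 × 1.5 = 24.3 kPa.
Cohesion term c·N_c·s_c = 101.8 × 5.14 × 1.14 = 596.51 kPa; surcharge term q·N_q = 24.3 × 1 = 24.3 kPa.
q_ult = 596.51 + 24.3 = 620.81 kPa.

q_ult ≈ 620 kPa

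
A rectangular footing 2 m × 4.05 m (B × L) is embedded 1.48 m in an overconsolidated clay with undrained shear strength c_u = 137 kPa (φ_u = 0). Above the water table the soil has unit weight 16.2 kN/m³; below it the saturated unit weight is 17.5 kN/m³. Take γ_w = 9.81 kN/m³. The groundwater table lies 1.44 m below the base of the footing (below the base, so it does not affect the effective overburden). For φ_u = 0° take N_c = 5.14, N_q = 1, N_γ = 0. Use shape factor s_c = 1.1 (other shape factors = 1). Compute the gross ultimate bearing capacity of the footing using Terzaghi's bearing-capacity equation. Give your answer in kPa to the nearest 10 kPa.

q_ult ≈ 800 kPa

Overburden at base level: q = 16.2 × 1.48 = 23.976 kPa.
Cohesion term c·N_c·s_c = 137 × 5.14 × 1.1 = 774.6 kPa; surcharge term q·N_q = 23.976 × 1 = 23.976 kPa.
q_ult = 774.6 + 23.976 = 798.57 kPa.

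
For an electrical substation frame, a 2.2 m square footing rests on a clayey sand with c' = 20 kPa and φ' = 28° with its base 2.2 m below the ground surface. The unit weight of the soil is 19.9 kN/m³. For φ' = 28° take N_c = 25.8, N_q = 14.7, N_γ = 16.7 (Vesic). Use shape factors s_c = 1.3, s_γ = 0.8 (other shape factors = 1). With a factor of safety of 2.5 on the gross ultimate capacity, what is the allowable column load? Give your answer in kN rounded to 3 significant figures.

Overburden at base level: q = 19.9 × 2.2 = 43.78 kPa.
Cohesion term c·N_c·s_c = 20 × 25.8 × 1.3 = 670.8 kPa; surcharge term q·N_q = 43.78 × 14.7 = 643.57 kPa; self-weight term 0.5·γ·B·N_γ·s_γ = 0.5 × 19.9 × 2.2 × 16.7 × 0.8 = 292.45 kPa.
q_ult = 670.8 + 643.57 + 292.45 = 1606.8 kPa.
Gross allowable pressure q_all = 1606.8 / 2.5 = 642.73 kPa.
Footing area = 4.84 m², so allowable column load = 642.73 × 4.84 = 3110.8 kN.

P_all ≈ 3110 kN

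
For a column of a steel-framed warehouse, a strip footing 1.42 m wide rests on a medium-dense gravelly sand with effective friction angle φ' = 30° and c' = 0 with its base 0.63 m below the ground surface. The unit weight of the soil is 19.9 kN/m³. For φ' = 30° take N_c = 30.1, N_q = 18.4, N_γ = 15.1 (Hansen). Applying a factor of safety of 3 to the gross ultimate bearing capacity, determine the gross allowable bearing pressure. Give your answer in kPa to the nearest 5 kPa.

q_all ≈ 150 kPa

Effective surcharge at the founding depth q = γ·D_f = 19.9 × 0.63 = 12.537 kPa.
q_ult = q·N_q + 0.5·γ·B·N_γ
     = 12.537 × 18.4 + 0.5 × 19.9 × 1.42 × 15.1
     = 230.68 + 213.35 = 444.03 kPa.
q_all = q_ult / FS = 444.03 / 3 = 148.01 kPa.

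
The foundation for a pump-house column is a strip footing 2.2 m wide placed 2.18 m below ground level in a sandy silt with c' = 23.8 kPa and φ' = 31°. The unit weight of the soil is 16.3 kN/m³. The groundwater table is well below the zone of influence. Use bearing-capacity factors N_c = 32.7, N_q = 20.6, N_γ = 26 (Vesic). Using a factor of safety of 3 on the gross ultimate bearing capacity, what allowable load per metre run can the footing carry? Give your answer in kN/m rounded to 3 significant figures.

≈ 1450 kN/m

q = γ·D_f = 16.3 × 2.18 = 35.534 kPa.
c·N_c = 23.8 × 32.7 = 778.26 kPa
q·N_q = 35.534 × 20.6 = 732 kPa
0.5·γ·B·N_γ = 0.5 × 16.3 × 2.2 × 26 = 466.18 kPa
q_ult = 778.26 + 732 + 466.18 = 1976.4 kPa.
Gross allowable pressure q_all = 1976.4 / 3 = 658.81 kPa.
Allowable wall load = q_all × B = 658.81 × 2.2 = 1449.4 kN per metre run.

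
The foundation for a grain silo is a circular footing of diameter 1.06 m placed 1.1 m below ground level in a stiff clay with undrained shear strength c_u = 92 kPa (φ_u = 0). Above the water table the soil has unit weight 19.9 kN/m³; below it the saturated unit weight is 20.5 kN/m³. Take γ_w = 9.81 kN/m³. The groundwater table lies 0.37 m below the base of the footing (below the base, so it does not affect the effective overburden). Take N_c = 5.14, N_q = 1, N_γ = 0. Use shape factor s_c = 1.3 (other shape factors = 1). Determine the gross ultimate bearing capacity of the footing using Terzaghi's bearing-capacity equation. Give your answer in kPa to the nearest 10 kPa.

Effective surcharge at the founding depth q = γ·D_f = 19.9 × 1.1 = 21.89 kPa.
q_ult = c·N_c·s_c + q·N_q
     = 92 × 5.14 × 1.3 + 21.89 × 1
     = 614.74 + 21.89 = 636.63 kPa.

q_ult ≈ 640 kPa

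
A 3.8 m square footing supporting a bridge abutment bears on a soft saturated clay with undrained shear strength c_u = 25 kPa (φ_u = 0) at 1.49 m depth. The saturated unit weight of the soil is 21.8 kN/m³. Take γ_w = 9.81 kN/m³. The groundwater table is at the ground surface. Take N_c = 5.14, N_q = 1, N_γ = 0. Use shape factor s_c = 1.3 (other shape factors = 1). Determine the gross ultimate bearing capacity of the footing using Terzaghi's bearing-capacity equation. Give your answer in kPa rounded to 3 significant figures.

Water table at ground surface, so effective unit weight γ' = 21.8 − 9.81 = 11.99 kN/m³ is used throughout; overburden q = 11.99 × 1.49 = 17.865 kPa.
Cohesion term c·N_c·s_c = 25 × 5.14 × 1.3 = 167.05 kPa; surcharge term q·N_q = 17.865 × 1 = 17.865 kPa.
q_ult = 167.05 + 17.865 = 184.92 kPa.

q_ult ≈ 185 kPa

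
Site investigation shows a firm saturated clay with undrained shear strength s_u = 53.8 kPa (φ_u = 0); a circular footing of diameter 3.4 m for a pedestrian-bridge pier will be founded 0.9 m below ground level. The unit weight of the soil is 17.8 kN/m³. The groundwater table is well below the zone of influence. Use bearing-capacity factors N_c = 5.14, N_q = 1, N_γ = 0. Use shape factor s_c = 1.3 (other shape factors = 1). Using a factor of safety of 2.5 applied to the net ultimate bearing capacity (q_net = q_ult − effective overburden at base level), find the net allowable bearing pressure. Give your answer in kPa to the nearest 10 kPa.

q_all(net) ≈ 140 kPa

q = γ·D_f = 17.8 × 0.9 = 16.02 kPa.
c·N_c·s_c = 53.8 × 5.14 × 1.3 = 359.49 kPa
q·N_q = 16.02 × 1 = 16.02 kPa
q_ult = 359.49 + 16.02 = 375.51 kPa.
Net ultimate: q_net = 375.51 − 16.02 = 359.49 kPa.
q_all(net) = 359.49 / 2.5 = 143.8 kPa.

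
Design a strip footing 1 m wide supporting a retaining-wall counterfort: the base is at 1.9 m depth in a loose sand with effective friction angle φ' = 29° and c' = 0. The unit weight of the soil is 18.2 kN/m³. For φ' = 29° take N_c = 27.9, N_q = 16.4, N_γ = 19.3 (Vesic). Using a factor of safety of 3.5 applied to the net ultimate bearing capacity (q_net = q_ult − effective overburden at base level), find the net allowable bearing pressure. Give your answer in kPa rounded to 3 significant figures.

q_all(net) ≈ 202 kPa

Overburden at base level: q = 18.2 × 1.9 = 34.58 kPa.
Surcharge term q·N_q = 34.58 × 16.4 = 567.11 kPa; self-weight term 0.5·γ·B·N_γ = 0.5 × 18.2 × 1 × 19.3 = 175.63 kPa.
q_ult = 567.11 + 175.63 = 742.74 kPa.
Net ultimate: q_net = 742.74 − 34.58 = 708.16 kPa.
q_all(net) = 708.16 / 3.5 = 202.33 kPa.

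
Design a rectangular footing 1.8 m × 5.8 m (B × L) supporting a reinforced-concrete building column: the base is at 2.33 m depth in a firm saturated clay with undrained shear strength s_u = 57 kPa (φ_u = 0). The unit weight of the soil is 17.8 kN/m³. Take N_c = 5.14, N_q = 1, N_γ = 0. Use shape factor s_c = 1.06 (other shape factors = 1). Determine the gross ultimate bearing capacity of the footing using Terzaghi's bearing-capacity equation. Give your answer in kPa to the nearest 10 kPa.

q_ult ≈ 350 kPa

Effective surcharge at the founding depth q = γ·D_f = 17.8 × 2.33 = 41.474 kPa.
q_ult = c·N_c·s_c + q·N_q
     = 57 × 5.14 × 1.06 + 41.474 × 1
     = 310.56 + 41.474 = 352.03 kPa.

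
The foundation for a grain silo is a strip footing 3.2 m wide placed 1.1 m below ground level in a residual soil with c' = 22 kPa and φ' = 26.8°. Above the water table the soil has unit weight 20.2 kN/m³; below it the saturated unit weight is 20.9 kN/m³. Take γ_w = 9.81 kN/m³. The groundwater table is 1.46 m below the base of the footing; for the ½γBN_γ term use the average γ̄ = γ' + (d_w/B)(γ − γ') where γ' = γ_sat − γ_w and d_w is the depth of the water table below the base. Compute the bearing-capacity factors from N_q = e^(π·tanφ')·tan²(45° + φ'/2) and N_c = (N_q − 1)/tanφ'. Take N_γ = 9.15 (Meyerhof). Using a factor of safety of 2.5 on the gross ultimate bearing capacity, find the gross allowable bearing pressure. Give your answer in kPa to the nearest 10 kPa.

N_q = e^(π·tan26.8°)·tan²(58.4°) = 12.92; N_c = (N_q − 1)/tanφ' = 23.59.
Overburden at base level: q = 20.2 × 1.1 = 22.22 kPa.
The water table is 1.46 m below the base (< B = 3.2 m), so the ½γBN_γ term uses γ̄ = γ' + (d_w/B)(γ − γ') = 11.09 + (1.46/3.2)(20.2 − 11.09) = 15.246 kN/m³.
Cohesion term c·N_c = 22 × 23.591 = 519.01 kPa; surcharge term q·N_q = 22.22 × 12.917 = 287.01 kPa; self-weight term 0.5·γ·B·N_γ = 0.5 × 15.246 × 3.2 × 9.15 = 223.21 kPa.
q_ult = 519.01 + 287.01 + 223.21 = 1029.2 kPa.
q_all = 1029.2 / 2.5 = 411.69 kPa.

q_all ≈ 410 kPa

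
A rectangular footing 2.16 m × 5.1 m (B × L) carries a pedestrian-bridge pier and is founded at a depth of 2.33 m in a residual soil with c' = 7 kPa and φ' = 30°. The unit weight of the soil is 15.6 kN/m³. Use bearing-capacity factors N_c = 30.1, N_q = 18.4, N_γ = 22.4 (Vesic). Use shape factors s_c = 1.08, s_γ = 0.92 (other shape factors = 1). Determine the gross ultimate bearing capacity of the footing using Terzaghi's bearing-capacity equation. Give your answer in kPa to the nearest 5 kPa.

q_ult ≈ 1245 kPa

Effective surcharge at the founding depth q = γ·D_f = 15.6 × 2.33 = 36.348 kPa.
q_ult = c·N_c·s_c + q·N_q + 0.5·γ·B·N_γ·s_γ
     = 7 × 30.1 × 1.08 + 36.348 × 18.4 + 0.5 × 15.6 × 2.16 × 22.4 × 0.92
     = 227.56 + 668.8 + 347.2 = 1243.6 kPa.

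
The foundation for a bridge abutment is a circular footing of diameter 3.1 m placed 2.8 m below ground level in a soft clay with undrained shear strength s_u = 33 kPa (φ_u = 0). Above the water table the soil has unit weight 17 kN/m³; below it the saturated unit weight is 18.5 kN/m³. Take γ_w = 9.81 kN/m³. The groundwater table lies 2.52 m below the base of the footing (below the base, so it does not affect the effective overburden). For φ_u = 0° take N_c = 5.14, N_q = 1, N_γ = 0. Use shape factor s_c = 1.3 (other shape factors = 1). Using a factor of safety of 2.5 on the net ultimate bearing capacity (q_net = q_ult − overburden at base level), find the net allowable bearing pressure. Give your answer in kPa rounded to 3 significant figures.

q_all(net) ≈ 88.2 kPa

Overburden at base level: q = 17 × 2.8 = 47.6 kPa.
Cohesion term c·N_c·s_c = 33 × 5.14 × 1.3 = 220.51 kPa; surcharge term q·N_q = 47.6 × 1 = 47.6 kPa.
q_ult = 220.51 + 47.6 = 268.11 kPa.
q_net = 268.11 − 47.6 = 220.51 kPa.
q_all(net) = 220.51 / 2.5 = 88.202 kPa.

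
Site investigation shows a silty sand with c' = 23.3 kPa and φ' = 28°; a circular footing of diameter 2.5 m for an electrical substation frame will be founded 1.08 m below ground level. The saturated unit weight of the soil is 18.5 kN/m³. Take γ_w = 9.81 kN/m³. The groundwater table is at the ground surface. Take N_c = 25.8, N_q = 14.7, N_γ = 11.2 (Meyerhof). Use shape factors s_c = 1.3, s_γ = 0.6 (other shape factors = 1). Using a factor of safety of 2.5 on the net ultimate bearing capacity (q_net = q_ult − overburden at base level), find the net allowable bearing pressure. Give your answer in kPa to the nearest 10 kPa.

With the water table at the surface the whole profile is submerged: γ' = 18.5 − 9.81 = 8.69 kN/m³, so q = γ'·D_f = 9.3852 kPa; the same γ' applies in the ½γBN_γ term.
q_ult = c·N_c·s_c + q·N_q + 0.5·γ·B·N_γ·s_γ
     = 23.3 × 25.8 × 1.3 + 9.3852 × 14.7 + 0.5 × 8.69 × 2.5 × 11.2 × 0.6
     = 781.48 + 137.96 + 72.996 = 992.44 kPa.
q_net = 992.44 − 9.3852 = 983.06 kPa.
q_all(net) = 983.06 / 2.5 = 393.22 kPa.

q_all(net) ≈ 390 kPa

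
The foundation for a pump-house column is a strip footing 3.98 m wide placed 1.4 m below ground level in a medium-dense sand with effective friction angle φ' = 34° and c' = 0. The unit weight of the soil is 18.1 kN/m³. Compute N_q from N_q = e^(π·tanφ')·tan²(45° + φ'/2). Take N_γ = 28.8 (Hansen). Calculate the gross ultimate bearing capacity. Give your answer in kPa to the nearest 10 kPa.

q_ult ≈ 1780 kPa

tan34° = 0.6745, so N_q = e^(π×0.6745)·tan²(62°) = 8.323 × 3.537 = 29.44.
q = γ·D_f = 18.1 × 1.4 = 25.34 kPa.
q·N_q = 25.34 × 29.44 = 746 kPa
0.5·γ·B·N_γ = 0.5 × 18.1 × 3.98 × 28.8 = 1037.3 kPa
q_ult = 746 + 1037.3 = 1783.4 kPa.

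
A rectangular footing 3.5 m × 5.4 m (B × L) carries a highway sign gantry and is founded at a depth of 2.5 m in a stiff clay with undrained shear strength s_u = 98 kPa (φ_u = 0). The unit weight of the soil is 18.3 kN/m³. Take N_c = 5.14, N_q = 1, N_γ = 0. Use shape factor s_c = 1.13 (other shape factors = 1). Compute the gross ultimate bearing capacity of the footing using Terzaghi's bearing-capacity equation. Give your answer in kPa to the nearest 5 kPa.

q = γ·D_f = 18.3 × 2.5 = 45.75 kPa.
c·N_c·s_c = 98 × 5.14 × 1.13 = 569.2 kPa
q·N_q = 45.75 × 1 = 45.75 kPa
q_ult = 569.2 + 45.75 = 614.95 kPa.

q_ult ≈ 615 kPa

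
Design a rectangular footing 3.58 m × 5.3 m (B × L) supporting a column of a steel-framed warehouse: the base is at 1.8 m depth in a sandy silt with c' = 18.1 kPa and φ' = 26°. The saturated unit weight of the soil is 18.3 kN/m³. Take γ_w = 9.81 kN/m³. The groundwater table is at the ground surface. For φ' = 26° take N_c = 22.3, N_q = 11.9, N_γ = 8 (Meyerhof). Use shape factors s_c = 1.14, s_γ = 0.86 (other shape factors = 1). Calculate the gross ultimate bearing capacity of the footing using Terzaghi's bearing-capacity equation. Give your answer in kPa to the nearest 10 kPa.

Water table at ground surface, so effective unit weight γ' = 18.3 − 9.81 = 8.49 kN/m³ is used throughout; overburden q = 8.49 × 1.8 = 15.282 kPa; the same γ' applies in the ½γBN_γ term.
Cohesion term c·N_c·s_c = 18.1 × 22.3 × 1.14 = 460.14 kPa; surcharge term q·N_q = 15.282 × 11.9 = 181.86 kPa; self-weight term 0.5·γ·B·N_γ·s_γ = 0.5 × 8.49 × 3.58 × 8 × 0.86 = 104.56 kPa.
q_ult = 460.14 + 181.86 + 104.56 = 746.55 kPa.

q_ult ≈ 750 kPa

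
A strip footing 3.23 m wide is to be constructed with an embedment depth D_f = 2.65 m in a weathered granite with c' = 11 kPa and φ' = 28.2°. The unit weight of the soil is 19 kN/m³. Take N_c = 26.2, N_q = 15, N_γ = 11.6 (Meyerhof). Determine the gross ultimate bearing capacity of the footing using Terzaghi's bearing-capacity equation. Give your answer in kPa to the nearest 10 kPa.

Effective surcharge at the founding depth q = γ·D_f = 19 × 2.65 = 50.35 kPa.
q_ult = c·N_c + q·N_q + 0.5·γ·B·N_γ
     = 11 × 26.2 + 50.35 × 15 + 0.5 × 19 × 3.23 × 11.6
     = 288.2 + 755.25 + 355.95 = 1399.4 kPa.

q_ult ≈ 1400 kPa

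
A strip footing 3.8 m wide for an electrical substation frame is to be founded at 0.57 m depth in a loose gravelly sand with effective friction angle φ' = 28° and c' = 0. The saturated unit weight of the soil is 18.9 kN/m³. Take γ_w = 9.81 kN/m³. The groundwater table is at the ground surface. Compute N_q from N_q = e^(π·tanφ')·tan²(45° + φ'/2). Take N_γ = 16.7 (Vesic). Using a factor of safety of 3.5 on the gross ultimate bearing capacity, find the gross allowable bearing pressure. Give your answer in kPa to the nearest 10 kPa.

q_all ≈ 100 kPa

N_q = e^(π·tan28°)·tan²(59°) = 14.72.
Water table at ground surface, so effective unit weight γ' = 18.9 − 9.81 = 9.09 kN/m³ is used throughout; overburden q = 9.09 × 0.57 = 5.1813 kPa; the same γ' applies in the ½γBN_γ term.
Surcharge term q·N_q = 5.1813 × 14.72 = 76.268 kPa; self-weight term 0.5·γ·B·N_γ = 0.5 × 9.09 × 3.8 × 16.7 = 288.43 kPa.
q_ult = 76.268 + 288.43 = 364.69 kPa.
q_all = 364.69 / 3.5 = 104.2 kPa.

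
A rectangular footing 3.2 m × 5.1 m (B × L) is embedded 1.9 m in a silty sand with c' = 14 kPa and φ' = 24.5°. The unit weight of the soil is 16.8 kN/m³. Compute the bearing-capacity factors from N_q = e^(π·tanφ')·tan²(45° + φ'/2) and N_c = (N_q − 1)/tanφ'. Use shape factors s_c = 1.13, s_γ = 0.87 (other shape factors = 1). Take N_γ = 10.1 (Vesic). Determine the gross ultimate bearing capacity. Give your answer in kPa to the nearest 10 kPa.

tan24.5° = 0.4557, so N_q = e^(π×0.4557)·tan²(57.25°) = 4.186 × 2.417 = 10.12.
N_c = (10.12 − 1)/tan24.5° = 20.01.
Effective surcharge at the founding depth q = γ·D_f = 16.8 × 1.9 = 31.92 kPa.
q_ult = c·N_c·s_c + q·N_q + 0.5·γ·B·N_γ·s_γ
     = 14 × 20.006 × 1.13 + 31.92 × 10.117 + 0.5 × 16.8 × 3.2 × 10.1 × 0.87
     = 316.49 + 322.94 + 236.19 = 875.63 kPa.

q_ult ≈ 880 kPa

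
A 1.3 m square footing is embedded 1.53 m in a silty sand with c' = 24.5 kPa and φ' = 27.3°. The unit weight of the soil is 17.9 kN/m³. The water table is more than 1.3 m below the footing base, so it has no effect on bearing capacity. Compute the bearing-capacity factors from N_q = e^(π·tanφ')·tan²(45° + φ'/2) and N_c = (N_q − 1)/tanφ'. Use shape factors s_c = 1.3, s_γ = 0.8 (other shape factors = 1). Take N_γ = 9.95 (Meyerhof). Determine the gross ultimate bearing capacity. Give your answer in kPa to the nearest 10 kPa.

tan27.3° = 0.5161, so N_q = e^(π×0.5161)·tan²(58.65°) = 5.061 × 2.694 = 13.64.
N_c = (13.64 − 1)/tan27.3° = 24.48.
Effective surcharge at the founding depth q = γ·D_f = 17.9 × 1.53 = 27.387 kPa.
q_ult = c·N_c·s_c + q·N_q + 0.5·γ·B·N_γ·s_γ
     = 24.5 × 24.481 × 1.3 + 27.387 × 13.636 + 0.5 × 17.9 × 1.3 × 9.95 × 0.8
     = 779.73 + 373.44 + 92.615 = 1245.8 kPa.

q_ult ≈ 1250 kPa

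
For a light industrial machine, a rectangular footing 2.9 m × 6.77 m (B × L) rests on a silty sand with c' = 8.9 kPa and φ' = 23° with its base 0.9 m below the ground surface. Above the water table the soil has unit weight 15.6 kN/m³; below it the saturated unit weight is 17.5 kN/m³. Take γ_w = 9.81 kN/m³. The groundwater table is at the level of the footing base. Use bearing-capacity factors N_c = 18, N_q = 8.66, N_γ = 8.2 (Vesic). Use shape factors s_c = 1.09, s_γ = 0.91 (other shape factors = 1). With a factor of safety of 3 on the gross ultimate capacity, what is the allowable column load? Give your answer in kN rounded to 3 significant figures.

q = γ·D_f = 15.6 × 0.9 = 14.04 kPa.
For the ½γBN_γ term take γ' = 17.5 − 9.81 = 7.69 kN/m³ (soil below base is submerged).
c·N_c·s_c = 8.9 × 18 × 1.09 = 174.62 kPa
q·N_q = 14.04 × 8.66 = 121.59 kPa
0.5·γ·B·N_γ·s_γ = 0.5 × 7.69 × 2.9 × 8.2 × 0.91 = 83.205 kPa
q_ult = 174.62 + 121.59 + 83.205 = 379.41 kPa.
Gross allowable pressure q_all = 379.41 / 3 = 126.47 kPa.
Footing area = 19.633 m², so allowable column load = 126.47 × 19.633 = 2483 kN.

P_all ≈ 2480 kN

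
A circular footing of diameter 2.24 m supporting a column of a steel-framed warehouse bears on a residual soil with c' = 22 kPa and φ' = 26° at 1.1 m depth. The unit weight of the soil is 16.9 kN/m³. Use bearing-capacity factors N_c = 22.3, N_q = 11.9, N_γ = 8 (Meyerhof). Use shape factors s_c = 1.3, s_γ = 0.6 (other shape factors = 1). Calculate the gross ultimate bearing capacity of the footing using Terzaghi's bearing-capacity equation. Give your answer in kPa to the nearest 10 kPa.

Effective surcharge at the founding depth q = γ·D_f = 16.9 × 1.1 = 18.59 kPa.
q_ult = c·N_c·s_c + q·N_q + 0.5·γ·B·N_γ·s_γ
     = 22 × 22.3 × 1.3 + 18.59 × 11.9 + 0.5 × 16.9 × 2.24 × 8 × 0.6
     = 637.78 + 221.22 + 90.854 = 949.86 kPa.

q_ult ≈ 950 kPa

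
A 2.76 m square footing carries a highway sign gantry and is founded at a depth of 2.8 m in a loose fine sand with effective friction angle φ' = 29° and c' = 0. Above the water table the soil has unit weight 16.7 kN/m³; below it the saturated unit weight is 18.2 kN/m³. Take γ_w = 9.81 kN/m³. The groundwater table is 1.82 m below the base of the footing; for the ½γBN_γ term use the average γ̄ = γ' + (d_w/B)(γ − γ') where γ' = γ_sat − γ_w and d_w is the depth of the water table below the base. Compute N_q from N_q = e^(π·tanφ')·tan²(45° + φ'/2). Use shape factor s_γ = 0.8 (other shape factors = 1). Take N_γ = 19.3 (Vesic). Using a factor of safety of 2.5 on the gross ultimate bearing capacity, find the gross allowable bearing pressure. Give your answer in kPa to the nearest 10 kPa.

q_all ≈ 430 kPa

N_q = e^(π·tan29°)·tan²(59.5°) = 16.44.
Overburden at base level: q = 16.7 × 2.8 = 46.76 kPa.
The water table is 1.82 m below the base (< B = 2.76 m), so the ½γBN_γ term uses γ̄ = γ' + (d_w/B)(γ − γ') = 8.39 + (1.82/2.76)(16.7 − 8.39) = 13.87 kN/m³.
Surcharge term q·N_q = 46.76 × 16.443 = 768.89 kPa; self-weight term 0.5·γ·B·N_γ·s_γ = 0.5 × 13.87 × 2.76 × 19.3 × 0.8 = 295.53 kPa.
q_ult = 768.89 + 295.53 = 1064.4 kPa.
q_all = 1064.4 / 2.5 = 425.77 kPa.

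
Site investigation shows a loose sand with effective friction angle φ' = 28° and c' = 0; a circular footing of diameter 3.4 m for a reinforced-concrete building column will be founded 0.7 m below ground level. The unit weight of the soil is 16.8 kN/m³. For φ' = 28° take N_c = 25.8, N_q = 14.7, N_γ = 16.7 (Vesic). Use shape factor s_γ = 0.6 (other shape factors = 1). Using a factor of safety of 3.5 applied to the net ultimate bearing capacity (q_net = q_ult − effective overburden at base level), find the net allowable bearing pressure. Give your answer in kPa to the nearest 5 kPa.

q_all(net) ≈ 130 kPa

Effective surcharge at the founding depth q = γ·D_f = 16.8 × 0.7 = 11.76 kPa.
q_ult = q·N_q + 0.5·γ·B·N_γ·s_γ
     = 11.76 × 14.7 + 0.5 × 16.8 × 3.4 × 16.7 × 0.6
     = 172.87 + 286.17 = 459.04 kPa.
Net ultimate: q_net = 459.04 − 11.76 = 447.28 kPa.
q_all(net) = 447.28 / 3.5 = 127.8 kPa.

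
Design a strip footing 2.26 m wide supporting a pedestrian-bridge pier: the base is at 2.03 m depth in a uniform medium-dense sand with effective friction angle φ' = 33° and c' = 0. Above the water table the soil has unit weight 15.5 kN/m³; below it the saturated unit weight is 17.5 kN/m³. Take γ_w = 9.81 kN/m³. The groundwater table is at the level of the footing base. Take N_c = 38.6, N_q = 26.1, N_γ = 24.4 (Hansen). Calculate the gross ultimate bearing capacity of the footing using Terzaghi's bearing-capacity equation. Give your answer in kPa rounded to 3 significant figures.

q_ult ≈ 1030 kPa

q = γ·D_f = 15.5 × 2.03 = 31.465 kPa.
For the ½γBN_γ term take γ' = 17.5 − 9.81 = 7.69 kN/m³ (soil below base is submerged).
q·N_q = 31.465 × 26.1 = 821.24 kPa
0.5·γ·B·N_γ = 0.5 × 7.69 × 2.26 × 24.4 = 212.03 kPa
q_ult = 821.24 + 212.03 = 1033.3 kPa.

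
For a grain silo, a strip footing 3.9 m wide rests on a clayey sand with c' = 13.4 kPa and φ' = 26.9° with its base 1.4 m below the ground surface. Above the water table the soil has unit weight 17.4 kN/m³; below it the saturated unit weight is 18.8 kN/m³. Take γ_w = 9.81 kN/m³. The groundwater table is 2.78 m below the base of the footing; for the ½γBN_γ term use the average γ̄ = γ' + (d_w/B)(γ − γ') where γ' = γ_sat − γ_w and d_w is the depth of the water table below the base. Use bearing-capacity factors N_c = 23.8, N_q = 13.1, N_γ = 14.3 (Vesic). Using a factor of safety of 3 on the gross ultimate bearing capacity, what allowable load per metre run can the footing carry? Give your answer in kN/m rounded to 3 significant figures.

Effective surcharge at the founding depth q = γ·D_f = 17.4 × 1.4 = 24.36 kPa.
With d_w = 2.78 m < B, γ̄ = 8.99 + (2.78/3.9) × (17.4 − 8.99) = 14.985 kN/m³.
q_ult = c·N_c + q·N_q + 0.5·γ·B·N_γ
     = 13.4 × 23.8 + 24.36 × 13.1 + 0.5 × 14.985 × 3.9 × 14.3
     = 318.92 + 319.12 + 417.85 = 1055.9 kPa.
Gross allowable pressure q_all = 1055.9 / 3 = 351.96 kPa.
Allowable wall load = q_all × B = 351.96 × 3.9 = 1372.7 kN per metre run.

≈ 1370 kN/m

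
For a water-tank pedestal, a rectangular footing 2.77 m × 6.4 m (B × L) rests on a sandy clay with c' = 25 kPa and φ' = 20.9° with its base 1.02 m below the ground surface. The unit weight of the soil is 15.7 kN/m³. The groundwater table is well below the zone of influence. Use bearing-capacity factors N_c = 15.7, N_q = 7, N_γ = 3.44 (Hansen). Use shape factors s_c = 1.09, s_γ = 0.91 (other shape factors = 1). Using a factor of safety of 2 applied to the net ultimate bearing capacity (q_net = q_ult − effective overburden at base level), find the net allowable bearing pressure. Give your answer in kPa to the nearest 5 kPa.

Effective surcharge at the founding depth q = γ·D_f = 15.7 × 1.02 = 16.014 kPa.
q_ult = c·N_c·s_c + q·N_q + 0.5·γ·B·N_γ·s_γ
     = 25 × 15.7 × 1.09 + 16.014 × 7 + 0.5 × 15.7 × 2.77 × 3.44 × 0.91
     = 427.83 + 112.1 + 68.069 = 607.99 kPa.
Net ultimate: q_net = 607.99 − 16.014 = 591.98 kPa.
q_all(net) = 591.98 / 2 = 295.99 kPa.

q_all(net) ≈ 295 kPa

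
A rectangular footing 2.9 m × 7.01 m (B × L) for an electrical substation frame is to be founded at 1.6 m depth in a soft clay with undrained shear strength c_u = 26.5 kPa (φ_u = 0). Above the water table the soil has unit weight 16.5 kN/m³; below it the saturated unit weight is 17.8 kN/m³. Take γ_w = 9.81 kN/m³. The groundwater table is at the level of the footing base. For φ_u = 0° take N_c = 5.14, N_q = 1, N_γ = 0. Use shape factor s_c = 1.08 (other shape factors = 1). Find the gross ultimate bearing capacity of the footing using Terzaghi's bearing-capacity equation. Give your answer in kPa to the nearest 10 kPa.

Overburden at base level: q = 16.5 × 1.6 = 26.4 kPa.
Cohesion term c·N_c·s_c = 26.5 × 5.14 × 1.08 = 147.11 kPa; surcharge term q·N_q = 26.4 × 1 = 26.4 kPa.
q_ult = 147.11 + 26.4 = 173.51 kPa.

q_ult ≈ 170 kPa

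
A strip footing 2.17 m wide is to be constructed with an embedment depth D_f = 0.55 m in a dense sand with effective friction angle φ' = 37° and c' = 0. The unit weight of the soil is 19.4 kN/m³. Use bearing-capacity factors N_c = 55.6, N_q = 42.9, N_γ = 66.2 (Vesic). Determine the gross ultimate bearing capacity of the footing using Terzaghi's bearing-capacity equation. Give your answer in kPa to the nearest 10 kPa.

q_ult ≈ 1850 kPa

Effective surcharge at the founding depth q = γ·D_f = 19.4 × 0.55 = 10.67 kPa.
q_ult = q·N_q + 0.5·γ·B·N_γ
     = 10.67 × 42.9 + 0.5 × 19.4 × 2.17 × 66.2
     = 457.74 + 1393.4 = 1851.2 kPa.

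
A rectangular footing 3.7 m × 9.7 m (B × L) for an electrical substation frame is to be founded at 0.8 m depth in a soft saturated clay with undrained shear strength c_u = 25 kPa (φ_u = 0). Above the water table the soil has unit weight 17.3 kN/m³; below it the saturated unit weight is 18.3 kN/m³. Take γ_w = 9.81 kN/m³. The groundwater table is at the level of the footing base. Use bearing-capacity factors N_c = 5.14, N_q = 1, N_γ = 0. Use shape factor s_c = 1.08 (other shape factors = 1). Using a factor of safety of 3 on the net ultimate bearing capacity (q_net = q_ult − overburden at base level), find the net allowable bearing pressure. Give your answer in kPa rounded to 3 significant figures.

q_all(net) ≈ 46.3 kPa

q = γ·D_f = 17.3 × 0.8 = 13.84 kPa.
c·N_c·s_c = 25 × 5.14 × 1.08 = 138.78 kPa
q·N_q = 13.84 × 1 = 13.84 kPa
q_ult = 138.78 + 13.84 = 152.62 kPa.
q_net = 152.62 − 13.84 = 138.78 kPa.
q_all(net) = 138.78 / 3 = 46.26 kPa.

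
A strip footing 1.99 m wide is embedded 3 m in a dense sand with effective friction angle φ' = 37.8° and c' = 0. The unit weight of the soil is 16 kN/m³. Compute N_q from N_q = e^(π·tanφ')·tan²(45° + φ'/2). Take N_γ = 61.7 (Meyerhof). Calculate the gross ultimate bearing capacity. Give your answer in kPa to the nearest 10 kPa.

tan37.8° = 0.7757, so N_q = e^(π×0.7757)·tan²(63.9°) = 11.437 × 4.167 = 47.66.
Effective surcharge at the founding depth q = γ·D_f = 16 × 3 = 48 kPa.
q_ult = q·N_q + 0.5·γ·B·N_γ
     = 48 × 47.655 + 0.5 × 16 × 1.99 × 61.7
     = 2287.5 + 982.26 = 3269.7 kPa.

q_ult ≈ 3270 kPa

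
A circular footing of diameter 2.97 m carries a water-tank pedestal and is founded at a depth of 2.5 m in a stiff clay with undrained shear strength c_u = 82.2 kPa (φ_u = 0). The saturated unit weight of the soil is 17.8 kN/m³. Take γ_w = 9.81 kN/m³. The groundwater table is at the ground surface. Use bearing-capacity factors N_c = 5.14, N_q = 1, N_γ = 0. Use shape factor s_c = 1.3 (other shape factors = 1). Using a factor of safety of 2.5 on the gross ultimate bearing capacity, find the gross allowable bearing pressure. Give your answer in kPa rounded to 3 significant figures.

q_all ≈ 228 kPa

γ' = 17.8 − 9.81 = 7.99 kN/m³ (submerged throughout). q = 7.99 × 2.5 = 19.975 kPa.
c·N_c·s_c = 82.2 × 5.14 × 1.3 = 549.26 kPa
q·N_q = 19.975 × 1 = 19.975 kPa
q_ult = 549.26 + 19.975 = 569.24 kPa.
q_all = 569.24 / 2.5 = 227.69 kPa.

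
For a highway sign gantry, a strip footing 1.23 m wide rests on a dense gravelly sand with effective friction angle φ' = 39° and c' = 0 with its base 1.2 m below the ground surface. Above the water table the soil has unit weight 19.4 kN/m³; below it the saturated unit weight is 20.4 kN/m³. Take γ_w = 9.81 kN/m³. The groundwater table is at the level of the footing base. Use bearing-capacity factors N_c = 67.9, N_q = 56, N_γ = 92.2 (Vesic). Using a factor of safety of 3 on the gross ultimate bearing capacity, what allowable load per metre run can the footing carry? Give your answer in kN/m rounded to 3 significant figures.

Overburden at base level: q = 19.4 × 1.2 = 23.28 kPa.
Below the base the soil is submerged, so the ½γBN_γ term uses γ' = 20.4 − 9.81 = 10.59 kN/m³.
Surcharge term q·N_q = 23.28 × 56 = 1303.7 kPa; self-weight term 0.5·γ·B·N_γ = 0.5 × 10.59 × 1.23 × 92.2 = 600.48 kPa.
q_ult = 1303.7 + 600.48 = 1904.2 kPa.
Gross allowable pressure q_all = 1904.2 / 3 = 634.72 kPa.
Allowable wall load = q_all × B = 634.72 × 1.23 = 780.71 kN per metre run.

≈ 781 kN/m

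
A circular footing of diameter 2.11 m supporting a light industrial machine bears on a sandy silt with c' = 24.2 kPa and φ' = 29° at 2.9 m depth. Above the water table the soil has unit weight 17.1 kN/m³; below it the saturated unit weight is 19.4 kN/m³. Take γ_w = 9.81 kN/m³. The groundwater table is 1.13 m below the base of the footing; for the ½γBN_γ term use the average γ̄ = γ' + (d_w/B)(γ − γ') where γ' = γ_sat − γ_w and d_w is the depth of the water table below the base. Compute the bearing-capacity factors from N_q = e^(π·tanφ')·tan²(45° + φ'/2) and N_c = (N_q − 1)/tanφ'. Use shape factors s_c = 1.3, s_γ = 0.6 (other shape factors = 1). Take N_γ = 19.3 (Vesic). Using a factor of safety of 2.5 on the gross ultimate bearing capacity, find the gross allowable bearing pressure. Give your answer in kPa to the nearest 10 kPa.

q_all ≈ 740 kPa

N_q = e^(π·tan29°)·tan²(59.5°) = 16.44; N_c = (N_q − 1)/tanφ' = 27.86.
Overburden at base level: q = 17.1 × 2.9 = 49.59 kPa.
The water table is 1.13 m below the base (< B = 2.11 m), so the ½γBN_γ term uses γ̄ = γ' + (d_w/B)(γ − γ') = 9.59 + (1.13/2.11)(17.1 − 9.59) = 13.612 kN/m³.
Cohesion term c·N_c·s_c = 24.2 × 27.86 × 1.3 = 876.49 kPa; surcharge term q·N_q = 49.59 × 16.443 = 815.42 kPa; self-weight term 0.5·γ·B·N_γ·s_γ = 0.5 × 13.612 × 2.11 × 19.3 × 0.6 = 166.3 kPa.
q_ult = 876.49 + 815.42 + 166.3 = 1858.2 kPa.
q_all = 1858.2 / 2.5 = 743.28 kPa.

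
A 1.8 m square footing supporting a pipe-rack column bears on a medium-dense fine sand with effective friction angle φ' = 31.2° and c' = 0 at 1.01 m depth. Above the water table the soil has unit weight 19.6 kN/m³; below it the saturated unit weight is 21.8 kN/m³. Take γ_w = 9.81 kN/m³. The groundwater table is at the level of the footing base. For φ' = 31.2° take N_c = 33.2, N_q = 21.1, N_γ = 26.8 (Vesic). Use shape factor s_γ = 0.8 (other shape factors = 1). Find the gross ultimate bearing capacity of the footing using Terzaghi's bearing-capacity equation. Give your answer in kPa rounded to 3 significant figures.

Effective surcharge at the founding depth q = γ·D_f = 19.6 × 1.01 = 19.796 kPa.
The water table coincides with the base, so in the self-weight term γ → γ' = 11.99 kN/m³.
q_ult = q·N_q + 0.5·γ·B·N_γ·s_γ
     = 19.796 × 21.1 + 0.5 × 11.99 × 1.8 × 26.8 × 0.8
     = 417.7 + 231.36 = 649.05 kPa.

q_ult ≈ 649 kPa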